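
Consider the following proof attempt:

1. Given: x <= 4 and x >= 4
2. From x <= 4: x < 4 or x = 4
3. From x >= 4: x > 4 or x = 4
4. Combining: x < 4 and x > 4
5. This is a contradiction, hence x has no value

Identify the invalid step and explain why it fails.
Step 4: Combining: x < 4 and x > 4

Step 4 incorrectly combines the conditions. From x <= 4 and x >= 4, the intersection is x = 4. The error treats the 'or' cases as 'and' requirements. The correct conclusion is that x = 4 is the unique solution, not that no solution exists.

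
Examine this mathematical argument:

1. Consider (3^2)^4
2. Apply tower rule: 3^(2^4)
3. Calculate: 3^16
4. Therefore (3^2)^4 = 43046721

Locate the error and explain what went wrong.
Step 2: Apply tower rule: 3^(2^4)

Step 2 incorrectly states that (a^b)^c = a^(b^c). The correct rule is (a^b)^c = a^(b×c). The actual value is (3^2)^4 = 3^8 = 6561, not 3^16 = 43046721.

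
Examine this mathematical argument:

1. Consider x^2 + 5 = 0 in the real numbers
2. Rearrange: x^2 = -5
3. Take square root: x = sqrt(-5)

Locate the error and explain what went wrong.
Step 3: Take square root: x = sqrt(-5)

Step 3 takes the square root of -5, which is negative. In the real number system, the square root of a negative number is undefined. The equation x^2 + 5 = 0 has no real solutions. Square roots of negative numbers only exist in the complex numbers.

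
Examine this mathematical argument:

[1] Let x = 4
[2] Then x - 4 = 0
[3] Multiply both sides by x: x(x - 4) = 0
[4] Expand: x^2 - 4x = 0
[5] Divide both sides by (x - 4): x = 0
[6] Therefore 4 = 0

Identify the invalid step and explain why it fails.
Step 5: Divide both sides by (x - 4): x = 0

Step 5 divides both sides by (x - 4). However, since x = 4, we have (x - 4) = 0. Division by zero is undefined, making this step invalid.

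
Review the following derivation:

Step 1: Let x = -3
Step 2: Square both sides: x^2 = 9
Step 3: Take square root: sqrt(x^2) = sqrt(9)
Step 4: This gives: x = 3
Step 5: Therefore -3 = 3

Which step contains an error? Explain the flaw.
Step 4: This gives: x = 3

Step 4 incorrectly states that sqrt(x^2) = x. The correct identity is sqrt(x^2) = |x|. Since x = -3 < 0, we have sqrt(x^2) = |-3| = 3, not x = -3.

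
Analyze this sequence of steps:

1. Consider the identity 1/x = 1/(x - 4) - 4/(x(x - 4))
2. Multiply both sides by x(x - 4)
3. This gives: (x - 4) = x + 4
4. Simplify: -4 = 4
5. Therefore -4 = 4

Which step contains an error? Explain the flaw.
Step 3: This gives: (x - 4) = x + 4

Step 3 makes a sign error when clearing denominators. Multiplying -4/(x(x - 4)) by x(x - 4) gives -4, not +4. The correct result is (x - 4) = x - 4, which is trivially true, not (x - 4) = x + 4. (Step 1 is a valid identity: 1/(x - 4) - 4/(x(x - 4)) = (x - 4)/(x(x - 4)) = 1/x.)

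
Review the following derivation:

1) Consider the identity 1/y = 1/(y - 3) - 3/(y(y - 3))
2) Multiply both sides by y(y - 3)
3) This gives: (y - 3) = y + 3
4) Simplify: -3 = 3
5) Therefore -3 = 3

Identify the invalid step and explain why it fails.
Step 3: This gives: (y - 3) = y + 3

Step 3 makes a sign error when clearing denominators. Multiplying -3/(y(y - 3)) by y(y - 3) gives -3, not +3. The correct result is (y - 3) = y - 3, which is trivially true, not (y - 3) = y + 3. (Step 1 is a valid identity: 1/(y - 3) - 3/(y(y - 3)) = (y - 3)/(y(y - 3)) = 1/y.)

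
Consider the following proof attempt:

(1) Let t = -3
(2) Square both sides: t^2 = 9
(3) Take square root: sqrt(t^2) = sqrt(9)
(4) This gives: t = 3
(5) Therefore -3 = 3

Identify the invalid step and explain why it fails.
Step 4: This gives: t = 3

Step 4 incorrectly states that sqrt(t^2) = t. The correct identity is sqrt(t^2) = |t|. Since t = -3 < 0, we have sqrt(t^2) = |-3| = 3, not t = -3.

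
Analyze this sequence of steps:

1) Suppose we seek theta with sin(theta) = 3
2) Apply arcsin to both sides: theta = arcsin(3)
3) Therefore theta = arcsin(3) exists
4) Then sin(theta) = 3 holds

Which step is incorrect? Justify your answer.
Step 2: Apply arcsin to both sides: theta = arcsin(3)

Step 2 applies arcsin to 3. However, arcsin(x) is only defined for x in [-1, 1] because sin(theta) can only produce values in that range. Since |3| > 1, arcsin(3) is undefined. There is no angle whose sine equals 3.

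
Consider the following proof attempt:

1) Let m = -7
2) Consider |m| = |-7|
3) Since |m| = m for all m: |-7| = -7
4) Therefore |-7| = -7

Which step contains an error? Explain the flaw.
Step 3: Since |m| = m for all m: |-7| = -7

Step 3 incorrectly states that |m| = m for all m. The correct definition is |m| = m when m >= 0, and |m| = -m when m < 0. Since -7 < 0, we have |-7| = -(-7) = 7, not -7.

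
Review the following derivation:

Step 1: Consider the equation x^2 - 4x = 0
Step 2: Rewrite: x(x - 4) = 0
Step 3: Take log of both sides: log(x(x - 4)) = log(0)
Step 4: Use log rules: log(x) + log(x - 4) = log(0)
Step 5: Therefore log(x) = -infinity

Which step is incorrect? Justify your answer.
Step 3: Take log of both sides: log(x(x - 4)) = log(0)

Step 3 takes the logarithm of both sides, resulting in log(0) on the right side. The logarithm is only defined for positive numbers; log(0) is undefined (approaches negative infinity). This operation is invalid.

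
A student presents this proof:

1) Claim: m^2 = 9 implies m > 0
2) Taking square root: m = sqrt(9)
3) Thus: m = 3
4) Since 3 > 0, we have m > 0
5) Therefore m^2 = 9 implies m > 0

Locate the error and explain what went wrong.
Step 2: Taking square root: m = sqrt(9)

Step 2 takes the square root and assumes the positive root only. The equation m^2 = 9 actually has two solutions: m = 3 and m = -3. The proof silently assumes m > 0 without justification, then uses this assumption to conclude m > 0, which is circular. The counterexample m = -3 shows the claim is false.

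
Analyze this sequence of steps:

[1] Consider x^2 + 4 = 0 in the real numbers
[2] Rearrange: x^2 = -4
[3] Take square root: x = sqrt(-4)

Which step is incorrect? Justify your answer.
Step 3: Take square root: x = sqrt(-4)

Step 3 takes the square root of -4, which is negative. In the real number system, the square root of a negative number is undefined. The equation x^2 + 4 = 0 has no real solutions. Square roots of negative numbers only exist in the complex numbers.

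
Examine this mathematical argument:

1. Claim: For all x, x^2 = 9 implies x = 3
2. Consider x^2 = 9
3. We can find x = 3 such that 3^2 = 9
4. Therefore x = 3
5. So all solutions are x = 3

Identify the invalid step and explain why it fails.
Step 4: Therefore x = 3

Step 4 incorrectly concludes that x = 3 is the only solution. The proof shows that x = 3 is A solution (existence), but does not show it is the ONLY solution (uniqueness). In fact, x = -3 is also a solution since (-3)^2 = 9. Finding one solution doesn't prove there are no others.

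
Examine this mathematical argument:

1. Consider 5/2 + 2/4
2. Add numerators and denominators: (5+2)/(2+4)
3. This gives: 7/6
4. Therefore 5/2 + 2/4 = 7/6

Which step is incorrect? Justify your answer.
Step 2: Add numerators and denominators: (5+2)/(2+4)

Step 2 incorrectly adds fractions by separately adding numerators and denominators. This is wrong. The correct method requires a common denominator: 5/2 + 2/4 = (5×4 + 2×2)/(2×4) = 24/8 = 3. The method used gives 7/6, which is different.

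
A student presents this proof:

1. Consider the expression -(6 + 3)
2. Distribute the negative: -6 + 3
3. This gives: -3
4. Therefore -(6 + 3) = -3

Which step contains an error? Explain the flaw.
Step 2: Distribute the negative: -6 + 3

Step 2 incorrectly distributes the negative sign. The correct distribution is -(6 + 3) = -6 - 3 = -9. The negative must be applied to both terms, not just the first. The error treats -(6 + 3) as -6 + 3, which equals -3 instead of -9.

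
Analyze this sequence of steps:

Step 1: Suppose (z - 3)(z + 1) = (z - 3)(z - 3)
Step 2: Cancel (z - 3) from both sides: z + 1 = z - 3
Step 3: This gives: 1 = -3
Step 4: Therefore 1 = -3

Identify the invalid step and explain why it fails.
Step 2: Cancel (z - 3) from both sides: z + 1 = z - 3

Step 2 cancels (z - 3) from both sides. This is only valid if (z - 3) ≠ 0, i.e., z ≠ 3. When z = 3, both sides equal zero regardless of the other factors. The correct approach requires considering z = 3 as a separate case.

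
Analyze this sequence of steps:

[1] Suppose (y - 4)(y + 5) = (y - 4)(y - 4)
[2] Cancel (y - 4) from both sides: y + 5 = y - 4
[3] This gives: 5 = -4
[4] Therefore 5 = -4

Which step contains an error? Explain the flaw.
Step 2: Cancel (y - 4) from both sides: y + 5 = y - 4

Step 2 cancels (y - 4) from both sides. This is only valid if (y - 4) ≠ 0, i.e., y ≠ 4. When y = 4, both sides equal zero regardless of the other factors. The correct approach requires considering y = 4 as a separate case.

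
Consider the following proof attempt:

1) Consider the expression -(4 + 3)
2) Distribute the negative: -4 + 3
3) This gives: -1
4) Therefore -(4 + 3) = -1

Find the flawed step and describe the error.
Step 2: Distribute the negative: -4 + 3

Step 2 incorrectly distributes the negative sign. The correct distribution is -(4 + 3) = -4 - 3 = -7. The negative must be applied to both terms, not just the first. The error treats -(4 + 3) as -4 + 3, which equals -1 instead of -7.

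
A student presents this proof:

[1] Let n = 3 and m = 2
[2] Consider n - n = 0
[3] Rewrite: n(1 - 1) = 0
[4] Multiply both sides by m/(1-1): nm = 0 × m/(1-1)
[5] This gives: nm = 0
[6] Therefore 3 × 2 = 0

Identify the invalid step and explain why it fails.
Step 4: Multiply both sides by m/(1-1): nm = 0 × m/(1-1)

Step 4 multiplies both sides by m/(1-1). However, 1-1 = 0, so this is multiplication by m/0, which is undefined. We cannot multiply by an undefined expression.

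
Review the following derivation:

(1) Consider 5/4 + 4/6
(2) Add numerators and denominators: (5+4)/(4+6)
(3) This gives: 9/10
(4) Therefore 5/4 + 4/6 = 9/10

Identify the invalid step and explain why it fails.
Step 2: Add numerators and denominators: (5+4)/(4+6)

Step 2 incorrectly adds fractions by separately adding numerators and denominators. This is wrong. The correct method requires a common denominator: 5/4 + 4/6 = (5×6 + 4×4)/(4×6) = 46/24 = 23/12. The method used gives 9/10, which is different.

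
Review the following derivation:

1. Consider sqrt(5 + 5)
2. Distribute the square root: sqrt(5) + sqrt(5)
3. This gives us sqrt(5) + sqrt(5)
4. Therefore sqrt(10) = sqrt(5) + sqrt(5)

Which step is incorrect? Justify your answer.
Step 2: Distribute the square root: sqrt(5) + sqrt(5)

Step 2 incorrectly 'distributes' the square root over addition. The square root function does not distribute: sqrt(a + b) ≠ sqrt(a) + sqrt(b). In fact, sqrt(5 + 5) = sqrt(10) ≈ 3.1623, while sqrt(5) + sqrt(5) ≈ 4.4721.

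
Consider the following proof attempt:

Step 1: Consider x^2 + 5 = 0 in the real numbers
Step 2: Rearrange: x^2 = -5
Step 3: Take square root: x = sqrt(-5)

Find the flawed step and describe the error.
Step 3: Take square root: x = sqrt(-5)

Step 3 takes the square root of -5, which is negative. In the real number system, the square root of a negative number is undefined. The equation x^2 + 5 = 0 has no real solutions. Square roots of negative numbers only exist in the complex numbers.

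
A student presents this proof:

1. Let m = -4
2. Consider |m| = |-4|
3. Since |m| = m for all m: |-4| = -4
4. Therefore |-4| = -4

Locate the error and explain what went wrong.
Step 3: Since |m| = m for all m: |-4| = -4

Step 3 incorrectly states that |m| = m for all m. The correct definition is |m| = m when m >= 0, and |m| = -m when m < 0. Since -4 < 0, we have |-4| = -(-4) = 4, not -4.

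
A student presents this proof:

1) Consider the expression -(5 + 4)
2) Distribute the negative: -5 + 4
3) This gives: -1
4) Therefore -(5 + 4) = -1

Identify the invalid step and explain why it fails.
Step 2: Distribute the negative: -5 + 4

Step 2 incorrectly distributes the negative sign. The correct distribution is -(5 + 4) = -5 - 4 = -9. The negative must be applied to both terms, not just the first. The error treats -(5 + 4) as -5 + 4, which equals -1 instead of -9.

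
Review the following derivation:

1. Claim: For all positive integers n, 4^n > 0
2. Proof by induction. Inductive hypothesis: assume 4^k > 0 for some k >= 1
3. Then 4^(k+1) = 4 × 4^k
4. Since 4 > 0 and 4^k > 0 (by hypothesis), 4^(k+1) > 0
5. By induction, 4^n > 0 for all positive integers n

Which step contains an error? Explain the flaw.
Step 5: By induction, 4^n > 0 for all positive integers n

Step 5 concludes the proof by induction, but no base case was ever established. A valid induction proof requires: (1) a base case proving 4^1 > 0, and (2) an inductive step showing IF 4^k > 0 THEN 4^(k+1) > 0. Steps 2-4 correctly establish the inductive step, but without the base case the conclusion in step 5 does not follow.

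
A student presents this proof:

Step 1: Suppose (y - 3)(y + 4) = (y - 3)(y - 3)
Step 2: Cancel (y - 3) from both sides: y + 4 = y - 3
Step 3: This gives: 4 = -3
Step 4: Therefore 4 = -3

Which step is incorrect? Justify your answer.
Step 2: Cancel (y - 3) from both sides: y + 4 = y - 3

Step 2 cancels (y - 3) from both sides. This is only valid if (y - 3) ≠ 0, i.e., y ≠ 3. When y = 3, both sides equal zero regardless of the other factors. The correct approach requires considering y = 3 as a separate case.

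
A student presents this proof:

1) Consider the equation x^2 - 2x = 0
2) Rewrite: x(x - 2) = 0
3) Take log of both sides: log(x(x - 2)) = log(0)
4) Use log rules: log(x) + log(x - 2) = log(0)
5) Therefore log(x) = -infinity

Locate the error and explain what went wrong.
Step 3: Take log of both sides: log(x(x - 2)) = log(0)

Step 3 takes the logarithm of both sides, resulting in log(0) on the right side. The logarithm is only defined for positive numbers; log(0) is undefined (approaches negative infinity). This operation is invalid.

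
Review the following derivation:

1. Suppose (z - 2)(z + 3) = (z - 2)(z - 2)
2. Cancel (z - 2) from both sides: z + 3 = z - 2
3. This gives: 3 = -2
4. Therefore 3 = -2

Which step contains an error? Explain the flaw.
Step 2: Cancel (z - 2) from both sides: z + 3 = z - 2

Step 2 cancels (z - 2) from both sides. This is only valid if (z - 2) ≠ 0, i.e., z ≠ 2. When z = 2, both sides equal zero regardless of the other factors. The correct approach requires considering z = 2 as a separate case.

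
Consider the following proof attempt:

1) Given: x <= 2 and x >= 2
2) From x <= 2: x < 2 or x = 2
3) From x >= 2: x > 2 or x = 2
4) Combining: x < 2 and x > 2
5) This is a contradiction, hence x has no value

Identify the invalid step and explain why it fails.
Step 4: Combining: x < 2 and x > 2

Step 4 incorrectly combines the conditions. From x <= 2 and x >= 2, the intersection is x = 2. The error treats the 'or' cases as 'and' requirements. The correct conclusion is that x = 2 is the unique solution, not that no solution exists.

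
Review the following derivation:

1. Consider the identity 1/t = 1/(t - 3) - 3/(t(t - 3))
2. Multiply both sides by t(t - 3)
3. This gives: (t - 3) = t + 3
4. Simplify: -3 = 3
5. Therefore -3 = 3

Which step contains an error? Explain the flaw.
Step 3: This gives: (t - 3) = t + 3

Step 3 makes a sign error when clearing denominators. Multiplying -3/(t(t - 3)) by t(t - 3) gives -3, not +3. The correct result is (t - 3) = t - 3, which is trivially true, not (t - 3) = t + 3. (Step 1 is a valid identity: 1/(t - 3) - 3/(t(t - 3)) = (t - 3)/(t(t - 3)) = 1/t.)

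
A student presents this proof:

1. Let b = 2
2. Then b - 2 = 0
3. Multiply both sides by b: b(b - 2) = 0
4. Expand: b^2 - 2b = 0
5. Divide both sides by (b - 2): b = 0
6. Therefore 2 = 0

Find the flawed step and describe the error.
Step 5: Divide both sides by (b - 2): b = 0

Step 5 divides both sides by (b - 2). However, since b = 2, we have (b - 2) = 0. Division by zero is undefined, making this step invalid.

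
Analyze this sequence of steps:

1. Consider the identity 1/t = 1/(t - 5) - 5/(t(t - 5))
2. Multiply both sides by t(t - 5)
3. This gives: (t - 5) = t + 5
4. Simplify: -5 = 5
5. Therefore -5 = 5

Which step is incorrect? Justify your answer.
Step 3: This gives: (t - 5) = t + 5

Step 3 makes a sign error when clearing denominators. Multiplying -5/(t(t - 5)) by t(t - 5) gives -5, not +5. The correct result is (t - 5) = t - 5, which is trivially true, not (t - 5) = t + 5. (Step 1 is a valid identity: 1/(t - 5) - 5/(t(t - 5)) = (t - 5)/(t(t - 5)) = 1/t.)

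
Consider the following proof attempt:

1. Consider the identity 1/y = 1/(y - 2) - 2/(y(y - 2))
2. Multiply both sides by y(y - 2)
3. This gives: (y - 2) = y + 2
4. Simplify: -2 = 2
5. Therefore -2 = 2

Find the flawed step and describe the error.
Step 3: This gives: (y - 2) = y + 2

Step 3 makes a sign error when clearing denominators. Multiplying -2/(y(y - 2)) by y(y - 2) gives -2, not +2. The correct result is (y - 2) = y - 2, which is trivially true, not (y - 2) = y + 2. (Step 1 is a valid identity: 1/(y - 2) - 2/(y(y - 2)) = (y - 2)/(y(y - 2)) = 1/y.)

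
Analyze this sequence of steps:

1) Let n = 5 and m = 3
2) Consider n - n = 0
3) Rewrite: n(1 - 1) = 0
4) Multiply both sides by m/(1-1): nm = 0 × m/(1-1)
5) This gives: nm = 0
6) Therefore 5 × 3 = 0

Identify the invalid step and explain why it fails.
Step 4: Multiply both sides by m/(1-1): nm = 0 × m/(1-1)

Step 4 multiplies both sides by m/(1-1). However, 1-1 = 0, so this is multiplication by m/0, which is undefined. We cannot multiply by an undefined expression.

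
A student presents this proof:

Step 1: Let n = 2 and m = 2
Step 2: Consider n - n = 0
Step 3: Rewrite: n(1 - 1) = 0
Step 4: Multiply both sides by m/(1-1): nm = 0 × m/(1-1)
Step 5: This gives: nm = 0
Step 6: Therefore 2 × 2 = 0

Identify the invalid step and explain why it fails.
Step 4: Multiply both sides by m/(1-1): nm = 0 × m/(1-1)

Step 4 multiplies both sides by m/(1-1). However, 1-1 = 0, so this is multiplication by m/0, which is undefined. We cannot multiply by an undefined expression.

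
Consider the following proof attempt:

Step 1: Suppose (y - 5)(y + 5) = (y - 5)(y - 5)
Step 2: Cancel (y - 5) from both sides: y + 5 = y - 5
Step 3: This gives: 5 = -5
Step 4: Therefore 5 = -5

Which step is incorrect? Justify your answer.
Step 2: Cancel (y - 5) from both sides: y + 5 = y - 5

Step 2 cancels (y - 5) from both sides. This is only valid if (y - 5) ≠ 0, i.e., y ≠ 5. When y = 5, both sides equal zero regardless of the other factors. The correct approach requires considering y = 5 as a separate case.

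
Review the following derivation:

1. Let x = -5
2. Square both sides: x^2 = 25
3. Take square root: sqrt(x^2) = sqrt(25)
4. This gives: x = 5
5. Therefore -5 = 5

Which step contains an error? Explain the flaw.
Step 4: This gives: x = 5

Step 4 incorrectly states that sqrt(x^2) = x. The correct identity is sqrt(x^2) = |x|. Since x = -5 < 0, we have sqrt(x^2) = |-5| = 5, not x = -5.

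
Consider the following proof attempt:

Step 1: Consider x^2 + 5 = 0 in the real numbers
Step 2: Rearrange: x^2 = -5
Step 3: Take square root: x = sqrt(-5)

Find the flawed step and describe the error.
Step 3: Take square root: x = sqrt(-5)

Step 3 takes the square root of -5, which is negative. In the real number system, the square root of a negative number is undefined. The equation x^2 + 5 = 0 has no real solutions. Square roots of negative numbers only exist in the complex numbers.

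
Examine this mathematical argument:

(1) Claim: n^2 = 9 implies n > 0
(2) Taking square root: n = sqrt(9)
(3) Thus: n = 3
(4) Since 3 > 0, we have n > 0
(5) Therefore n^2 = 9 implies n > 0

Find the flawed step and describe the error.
Step 2: Taking square root: n = sqrt(9)

Step 2 takes the square root and assumes the positive root only. The equation n^2 = 9 actually has two solutions: n = 3 and n = -3. The proof silently assumes n > 0 without justification, then uses this assumption to conclude n > 0, which is circular. The counterexample n = -3 shows the claim is false.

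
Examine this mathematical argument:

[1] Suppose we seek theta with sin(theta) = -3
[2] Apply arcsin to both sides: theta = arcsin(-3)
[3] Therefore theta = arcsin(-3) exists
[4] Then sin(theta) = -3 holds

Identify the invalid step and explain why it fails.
Step 2: Apply arcsin to both sides: theta = arcsin(-3)

Step 2 applies arcsin to -3. However, arcsin(x) is only defined for x in [-1, 1] because sin(theta) can only produce values in that range. Since |-3| > 1, arcsin(-3) is undefined. There is no angle whose sine equals -3.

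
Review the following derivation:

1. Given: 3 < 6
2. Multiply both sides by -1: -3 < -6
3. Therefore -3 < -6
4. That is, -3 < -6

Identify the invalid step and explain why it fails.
Step 2: Multiply both sides by -1: -3 < -6

Step 2 multiplies both sides by -1 but fails to reverse the inequality sign. When multiplying (or dividing) an inequality by a negative number, the direction must be reversed. Since 3 < 6, we should get -3 > -6, i.e., -3 > -6.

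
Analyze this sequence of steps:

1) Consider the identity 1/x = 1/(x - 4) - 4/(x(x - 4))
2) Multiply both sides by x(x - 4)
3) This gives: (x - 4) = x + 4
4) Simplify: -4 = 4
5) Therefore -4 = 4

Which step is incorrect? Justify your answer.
Step 3: This gives: (x - 4) = x + 4

Step 3 makes a sign error when clearing denominators. Multiplying -4/(x(x - 4)) by x(x - 4) gives -4, not +4. The correct result is (x - 4) = x - 4, which is trivially true, not (x - 4) = x + 4. (Step 1 is a valid identity: 1/(x - 4) - 4/(x(x - 4)) = (x - 4)/(x(x - 4)) = 1/x.)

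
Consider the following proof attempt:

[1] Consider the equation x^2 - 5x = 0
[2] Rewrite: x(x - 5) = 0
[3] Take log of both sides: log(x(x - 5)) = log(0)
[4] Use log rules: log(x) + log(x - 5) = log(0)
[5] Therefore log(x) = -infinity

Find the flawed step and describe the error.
Step 3: Take log of both sides: log(x(x - 5)) = log(0)

Step 3 takes the logarithm of both sides, resulting in log(0) on the right side. The logarithm is only defined for positive numbers; log(0) is undefined (approaches negative infinity). This operation is invalid.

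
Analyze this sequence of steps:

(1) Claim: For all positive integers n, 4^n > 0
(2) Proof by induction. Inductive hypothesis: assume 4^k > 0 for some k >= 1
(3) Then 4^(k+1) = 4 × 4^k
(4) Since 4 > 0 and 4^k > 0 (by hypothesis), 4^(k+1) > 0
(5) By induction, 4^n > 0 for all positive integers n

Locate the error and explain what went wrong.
Step 5: By induction, 4^n > 0 for all positive integers n

Step 5 concludes the proof by induction, but no base case was ever established. A valid induction proof requires: (1) a base case proving 4^1 > 0, and (2) an inductive step showing IF 4^k > 0 THEN 4^(k+1) > 0. Steps 2-4 correctly establish the inductive step, but without the base case the conclusion in step 5 does not follow.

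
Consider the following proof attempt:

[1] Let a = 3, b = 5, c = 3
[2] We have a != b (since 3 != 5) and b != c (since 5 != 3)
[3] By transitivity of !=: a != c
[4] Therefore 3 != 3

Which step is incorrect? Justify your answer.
Step 3: By transitivity of !=: a != c

Step 3 incorrectly applies transitivity to the '!=' relation. Transitivity states: if a R b and b R c, then a R c. However, '!=' is not transitive. Counterexample: 3 != 5 and 5 != 3, but 3 = 3 (both equal 3). Transitivity holds for relations like <, <=, =, but not for !=.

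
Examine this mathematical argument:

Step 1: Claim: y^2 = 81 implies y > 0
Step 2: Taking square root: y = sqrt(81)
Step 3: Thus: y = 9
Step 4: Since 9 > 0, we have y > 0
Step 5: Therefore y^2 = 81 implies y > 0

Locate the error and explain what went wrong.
Step 2: Taking square root: y = sqrt(81)

Step 2 takes the square root and assumes the positive root only. The equation y^2 = 81 actually has two solutions: y = 9 and y = -9. The proof silently assumes y > 0 without justification, then uses this assumption to conclude y > 0, which is circular. The counterexample y = -9 shows the claim is false.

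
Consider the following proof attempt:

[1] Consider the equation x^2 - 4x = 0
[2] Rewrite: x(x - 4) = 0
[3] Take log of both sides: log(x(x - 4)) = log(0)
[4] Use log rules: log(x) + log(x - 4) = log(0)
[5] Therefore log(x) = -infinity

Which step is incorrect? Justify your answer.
Step 3: Take log of both sides: log(x(x - 4)) = log(0)

Step 3 takes the logarithm of both sides, resulting in log(0) on the right side. The logarithm is only defined for positive numbers; log(0) is undefined (approaches negative infinity). This operation is invalid.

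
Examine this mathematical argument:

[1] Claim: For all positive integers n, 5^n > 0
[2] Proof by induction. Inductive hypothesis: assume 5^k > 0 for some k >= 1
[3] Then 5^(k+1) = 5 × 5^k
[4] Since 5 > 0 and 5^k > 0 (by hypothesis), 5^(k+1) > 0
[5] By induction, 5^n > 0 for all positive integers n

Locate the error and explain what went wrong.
Step 5: By induction, 5^n > 0 for all positive integers n

Step 5 concludes the proof by induction, but no base case was ever established. A valid induction proof requires: (1) a base case proving 5^1 > 0, and (2) an inductive step showing IF 5^k > 0 THEN 5^(k+1) > 0. Steps 2-4 correctly establish the inductive step, but without the base case the conclusion in step 5 does not follow.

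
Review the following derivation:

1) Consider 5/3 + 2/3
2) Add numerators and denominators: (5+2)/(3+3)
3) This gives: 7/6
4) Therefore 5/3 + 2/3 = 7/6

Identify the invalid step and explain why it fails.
Step 2: Add numerators and denominators: (5+2)/(3+3)

Step 2 incorrectly adds fractions by separately adding numerators and denominators. This is wrong. The correct method requires a common denominator: 5/3 + 2/3 = (5×3 + 2×3)/(3×3) = 21/9 = 7/3. The method used gives 7/6, which is different.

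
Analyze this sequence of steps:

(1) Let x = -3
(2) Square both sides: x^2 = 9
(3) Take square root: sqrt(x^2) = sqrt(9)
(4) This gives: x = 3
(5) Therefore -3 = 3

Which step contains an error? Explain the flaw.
Step 4: This gives: x = 3

Step 4 incorrectly states that sqrt(x^2) = x. The correct identity is sqrt(x^2) = |x|. Since x = -3 < 0, we have sqrt(x^2) = |-3| = 3, not x = -3.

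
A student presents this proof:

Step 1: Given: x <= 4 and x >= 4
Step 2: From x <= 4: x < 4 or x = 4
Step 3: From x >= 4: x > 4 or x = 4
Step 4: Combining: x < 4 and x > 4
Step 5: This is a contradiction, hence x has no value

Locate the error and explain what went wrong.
Step 4: Combining: x < 4 and x > 4

Step 4 incorrectly combines the conditions. From x <= 4 and x >= 4, the intersection is x = 4. The error treats the 'or' cases as 'and' requirements. The correct conclusion is that x = 4 is the unique solution, not that no solution exists.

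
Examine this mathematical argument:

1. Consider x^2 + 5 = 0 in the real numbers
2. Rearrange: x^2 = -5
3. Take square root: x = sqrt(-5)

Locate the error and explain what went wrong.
Step 3: Take square root: x = sqrt(-5)

Step 3 takes the square root of -5, which is negative. In the real number system, the square root of a negative number is undefined. The equation x^2 + 5 = 0 has no real solutions. Square roots of negative numbers only exist in the complex numbers.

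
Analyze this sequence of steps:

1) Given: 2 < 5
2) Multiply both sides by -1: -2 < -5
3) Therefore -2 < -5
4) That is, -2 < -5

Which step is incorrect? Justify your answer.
Step 2: Multiply both sides by -1: -2 < -5

Step 2 multiplies both sides by -1 but fails to reverse the inequality sign. When multiplying (or dividing) an inequality by a negative number, the direction must be reversed. Since 2 < 5, we should get -2 > -5, i.e., -2 > -5.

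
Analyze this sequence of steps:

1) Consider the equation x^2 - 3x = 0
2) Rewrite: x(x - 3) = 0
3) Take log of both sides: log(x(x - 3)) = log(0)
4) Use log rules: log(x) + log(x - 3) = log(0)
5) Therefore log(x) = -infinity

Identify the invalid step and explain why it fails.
Step 3: Take log of both sides: log(x(x - 3)) = log(0)

Step 3 takes the logarithm of both sides, resulting in log(0) on the right side. The logarithm is only defined for positive numbers; log(0) is undefined (approaches negative infinity). This operation is invalid.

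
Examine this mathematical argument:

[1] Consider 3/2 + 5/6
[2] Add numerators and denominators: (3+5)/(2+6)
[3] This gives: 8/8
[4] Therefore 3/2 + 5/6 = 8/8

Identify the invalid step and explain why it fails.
Step 2: Add numerators and denominators: (3+5)/(2+6)

Step 2 incorrectly adds fractions by separately adding numerators and denominators. This is wrong. The correct method requires a common denominator: 3/2 + 5/6 = (3×6 + 5×2)/(2×6) = 28/12 = 7/3. The method used gives 8/8, which is different.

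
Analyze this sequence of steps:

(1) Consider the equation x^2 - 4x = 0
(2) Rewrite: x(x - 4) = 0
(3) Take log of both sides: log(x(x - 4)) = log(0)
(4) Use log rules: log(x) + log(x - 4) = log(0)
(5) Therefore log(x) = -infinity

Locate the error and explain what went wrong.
Step 3: Take log of both sides: log(x(x - 4)) = log(0)

Step 3 takes the logarithm of both sides, resulting in log(0) on the right side. The logarithm is only defined for positive numbers; log(0) is undefined (approaches negative infinity). This operation is invalid.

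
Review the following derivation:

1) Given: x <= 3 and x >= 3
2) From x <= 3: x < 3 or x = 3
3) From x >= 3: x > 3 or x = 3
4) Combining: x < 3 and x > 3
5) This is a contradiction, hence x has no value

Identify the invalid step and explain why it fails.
Step 4: Combining: x < 3 and x > 3

Step 4 incorrectly combines the conditions. From x <= 3 and x >= 3, the intersection is x = 3. The error treats the 'or' cases as 'and' requirements. The correct conclusion is that x = 3 is the unique solution, not that no solution exists.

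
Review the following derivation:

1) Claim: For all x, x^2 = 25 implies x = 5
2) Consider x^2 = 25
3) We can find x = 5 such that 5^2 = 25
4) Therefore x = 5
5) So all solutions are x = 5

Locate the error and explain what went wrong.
Step 4: Therefore x = 5

Step 4 incorrectly concludes that x = 5 is the only solution. The proof shows that x = 5 is A solution (existence), but does not show it is the ONLY solution (uniqueness). In fact, x = -5 is also a solution since (-5)^2 = 25. Finding one solution doesn't prove there are no others.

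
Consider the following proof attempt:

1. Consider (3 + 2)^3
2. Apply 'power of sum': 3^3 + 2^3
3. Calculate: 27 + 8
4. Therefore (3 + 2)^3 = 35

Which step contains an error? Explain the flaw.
Step 2: Apply 'power of sum': 3^3 + 2^3

Step 2 incorrectly applies a non-existent rule '(a+b)^n = a^n + b^n'. This is false in general. The correct expansion uses the binomial theorem. The actual value is (3 + 2)^3 = 5^3 = 125, not 35.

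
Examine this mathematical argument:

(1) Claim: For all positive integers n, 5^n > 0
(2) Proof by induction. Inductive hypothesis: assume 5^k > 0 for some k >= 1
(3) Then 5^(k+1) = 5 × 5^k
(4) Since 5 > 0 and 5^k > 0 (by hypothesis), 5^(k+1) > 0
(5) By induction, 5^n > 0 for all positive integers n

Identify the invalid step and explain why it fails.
Step 5: By induction, 5^n > 0 for all positive integers n

Step 5 concludes the proof by induction, but no base case was ever established. A valid induction proof requires: (1) a base case proving 5^1 > 0, and (2) an inductive step showing IF 5^k > 0 THEN 5^(k+1) > 0. Steps 2-4 correctly establish the inductive step, but without the base case the conclusion in step 5 does not follow.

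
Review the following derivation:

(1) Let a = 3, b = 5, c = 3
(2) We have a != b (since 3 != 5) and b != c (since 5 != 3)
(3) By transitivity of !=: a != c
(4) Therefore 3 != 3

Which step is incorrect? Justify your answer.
Step 3: By transitivity of !=: a != c

Step 3 incorrectly applies transitivity to the '!=' relation. Transitivity states: if a R b and b R c, then a R c. However, '!=' is not transitive. Counterexample: 3 != 5 and 5 != 3, but 3 = 3 (both equal 3). Transitivity holds for relations like <, <=, =, but not for !=.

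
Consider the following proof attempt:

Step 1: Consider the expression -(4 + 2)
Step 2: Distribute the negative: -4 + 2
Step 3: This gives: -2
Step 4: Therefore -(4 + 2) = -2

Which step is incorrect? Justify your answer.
Step 2: Distribute the negative: -4 + 2

Step 2 incorrectly distributes the negative sign. The correct distribution is -(4 + 2) = -4 - 2 = -6. The negative must be applied to both terms, not just the first. The error treats -(4 + 2) as -4 + 2, which equals -2 instead of -6.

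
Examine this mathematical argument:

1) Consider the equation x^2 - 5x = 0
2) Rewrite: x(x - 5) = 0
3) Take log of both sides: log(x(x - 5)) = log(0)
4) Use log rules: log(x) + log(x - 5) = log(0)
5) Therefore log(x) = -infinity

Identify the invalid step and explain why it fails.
Step 3: Take log of both sides: log(x(x - 5)) = log(0)

Step 3 takes the logarithm of both sides, resulting in log(0) on the right side. The logarithm is only defined for positive numbers; log(0) is undefined (approaches negative infinity). This operation is invalid.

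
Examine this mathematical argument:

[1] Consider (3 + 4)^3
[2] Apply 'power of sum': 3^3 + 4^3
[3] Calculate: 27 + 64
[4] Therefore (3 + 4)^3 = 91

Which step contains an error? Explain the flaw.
Step 2: Apply 'power of sum': 3^3 + 4^3

Step 2 incorrectly applies a non-existent rule '(a+b)^n = a^n + b^n'. This is false in general. The correct expansion uses the binomial theorem. The actual value is (3 + 4)^3 = 7^3 = 343, not 91.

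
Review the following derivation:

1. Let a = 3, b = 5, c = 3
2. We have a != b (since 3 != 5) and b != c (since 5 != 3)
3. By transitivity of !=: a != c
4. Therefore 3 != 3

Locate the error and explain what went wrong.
Step 3: By transitivity of !=: a != c

Step 3 incorrectly applies transitivity to the '!=' relation. Transitivity states: if a R b and b R c, then a R c. However, '!=' is not transitive. Counterexample: 3 != 5 and 5 != 3, but 3 = 3 (both equal 3). Transitivity holds for relations like <, <=, =, but not for !=.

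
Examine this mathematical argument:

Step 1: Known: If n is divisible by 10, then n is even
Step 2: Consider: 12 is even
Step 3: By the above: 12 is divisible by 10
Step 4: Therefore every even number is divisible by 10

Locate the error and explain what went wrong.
Step 3: By the above: 12 is divisible by 10

Step 3 commits the fallacy of affirming the consequent. The known fact 'divisible by 10 → even' does NOT imply 'even → divisible by 10'. That would be the converse, which is false. For example, 12 is even but 12 ÷ 10 = 1.20, which is not an integer.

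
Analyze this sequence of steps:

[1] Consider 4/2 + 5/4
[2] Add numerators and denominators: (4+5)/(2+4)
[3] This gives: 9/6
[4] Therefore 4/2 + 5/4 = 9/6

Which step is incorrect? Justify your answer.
Step 2: Add numerators and denominators: (4+5)/(2+4)

Step 2 incorrectly adds fractions by separately adding numerators and denominators. This is wrong. The correct method requires a common denominator: 4/2 + 5/4 = (4×4 + 5×2)/(2×4) = 26/8 = 13/4. The method used gives 9/6, which is different.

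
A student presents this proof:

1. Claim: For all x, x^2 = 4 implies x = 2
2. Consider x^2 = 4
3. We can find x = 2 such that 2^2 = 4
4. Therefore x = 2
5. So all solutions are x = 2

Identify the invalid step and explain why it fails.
Step 4: Therefore x = 2

Step 4 incorrectly concludes that x = 2 is the only solution. The proof shows that x = 2 is A solution (existence), but does not show it is the ONLY solution (uniqueness). In fact, x = -2 is also a solution since (-2)^2 = 4. Finding one solution doesn't prove there are no others.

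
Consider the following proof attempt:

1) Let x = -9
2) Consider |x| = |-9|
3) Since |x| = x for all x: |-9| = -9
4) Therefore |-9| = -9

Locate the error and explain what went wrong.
Step 3: Since |x| = x for all x: |-9| = -9

Step 3 incorrectly states that |x| = x for all x. The correct definition is |x| = x when x >= 0, and |x| = -x when x < 0. Since -9 < 0, we have |-9| = -(-9) = 9, not -9.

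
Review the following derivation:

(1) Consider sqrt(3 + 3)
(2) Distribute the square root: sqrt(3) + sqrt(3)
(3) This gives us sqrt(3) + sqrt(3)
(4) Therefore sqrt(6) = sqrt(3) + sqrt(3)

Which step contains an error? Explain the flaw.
Step 2: Distribute the square root: sqrt(3) + sqrt(3)

Step 2 incorrectly 'distributes' the square root over addition. The square root function does not distribute: sqrt(a + b) ≠ sqrt(a) + sqrt(b). In fact, sqrt(3 + 3) = sqrt(6) ≈ 2.4495, while sqrt(3) + sqrt(3) ≈ 3.4641.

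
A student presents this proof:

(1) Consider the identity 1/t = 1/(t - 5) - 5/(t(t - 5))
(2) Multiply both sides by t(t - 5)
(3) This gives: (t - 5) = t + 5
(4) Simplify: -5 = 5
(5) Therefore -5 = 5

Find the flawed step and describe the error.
Step 3: This gives: (t - 5) = t + 5

Step 3 makes a sign error when clearing denominators. Multiplying -5/(t(t - 5)) by t(t - 5) gives -5, not +5. The correct result is (t - 5) = t - 5, which is trivially true, not (t - 5) = t + 5. (Step 1 is a valid identity: 1/(t - 5) - 5/(t(t - 5)) = (t - 5)/(t(t - 5)) = 1/t.)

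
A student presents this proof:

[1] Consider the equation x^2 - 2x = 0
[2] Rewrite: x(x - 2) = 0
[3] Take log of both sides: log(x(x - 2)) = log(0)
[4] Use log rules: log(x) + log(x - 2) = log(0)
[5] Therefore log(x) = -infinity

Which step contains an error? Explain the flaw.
Step 3: Take log of both sides: log(x(x - 2)) = log(0)

Step 3 takes the logarithm of both sides, resulting in log(0) on the right side. The logarithm is only defined for positive numbers; log(0) is undefined (approaches negative infinity). This operation is invalid.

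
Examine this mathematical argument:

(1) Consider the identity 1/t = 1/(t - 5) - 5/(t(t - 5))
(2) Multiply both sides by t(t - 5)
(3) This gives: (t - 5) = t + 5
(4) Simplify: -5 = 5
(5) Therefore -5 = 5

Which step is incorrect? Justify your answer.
Step 3: This gives: (t - 5) = t + 5

Step 3 makes a sign error when clearing denominators. Multiplying -5/(t(t - 5)) by t(t - 5) gives -5, not +5. The correct result is (t - 5) = t - 5, which is trivially true, not (t - 5) = t + 5. (Step 1 is a valid identity: 1/(t - 5) - 5/(t(t - 5)) = (t - 5)/(t(t - 5)) = 1/t.)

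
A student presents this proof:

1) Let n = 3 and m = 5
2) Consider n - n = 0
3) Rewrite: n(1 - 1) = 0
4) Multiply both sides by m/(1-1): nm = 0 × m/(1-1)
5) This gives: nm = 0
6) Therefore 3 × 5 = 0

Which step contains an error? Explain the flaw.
Step 4: Multiply both sides by m/(1-1): nm = 0 × m/(1-1)

Step 4 multiplies both sides by m/(1-1). However, 1-1 = 0, so this is multiplication by m/0, which is undefined. We cannot multiply by an undefined expression.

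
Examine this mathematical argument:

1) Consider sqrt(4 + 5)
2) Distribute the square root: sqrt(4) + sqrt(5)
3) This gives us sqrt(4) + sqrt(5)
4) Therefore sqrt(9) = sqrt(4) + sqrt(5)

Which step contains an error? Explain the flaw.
Step 2: Distribute the square root: sqrt(4) + sqrt(5)

Step 2 incorrectly 'distributes' the square root over addition. The square root function does not distribute: sqrt(a + b) ≠ sqrt(a) + sqrt(b). In fact, sqrt(4 + 5) = sqrt(9) ≈ 3.0000, while sqrt(4) + sqrt(5) ≈ 4.2361.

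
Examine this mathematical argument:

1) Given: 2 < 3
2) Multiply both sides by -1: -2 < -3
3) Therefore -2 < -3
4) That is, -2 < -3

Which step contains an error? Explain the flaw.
Step 2: Multiply both sides by -1: -2 < -3

Step 2 multiplies both sides by -1 but fails to reverse the inequality sign. When multiplying (or dividing) an inequality by a negative number, the direction must be reversed. Since 2 < 3, we should get -2 > -3, i.e., -2 > -3.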